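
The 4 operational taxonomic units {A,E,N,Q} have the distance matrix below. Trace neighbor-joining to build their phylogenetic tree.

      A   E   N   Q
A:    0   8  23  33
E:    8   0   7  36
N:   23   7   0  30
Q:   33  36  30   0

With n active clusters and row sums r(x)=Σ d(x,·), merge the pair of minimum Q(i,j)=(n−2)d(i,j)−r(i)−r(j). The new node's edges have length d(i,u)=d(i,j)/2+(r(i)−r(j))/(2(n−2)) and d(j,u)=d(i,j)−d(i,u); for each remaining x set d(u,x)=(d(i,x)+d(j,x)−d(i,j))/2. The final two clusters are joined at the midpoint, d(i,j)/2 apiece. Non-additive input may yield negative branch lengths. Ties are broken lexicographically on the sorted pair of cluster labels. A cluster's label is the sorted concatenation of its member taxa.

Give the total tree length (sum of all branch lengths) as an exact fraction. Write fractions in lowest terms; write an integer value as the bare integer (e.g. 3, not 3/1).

175/4

1. join A+E (d=8, Q=-99) ⇒ AE; edges |A|=29/4, |E|=3/4
  updated: d(AE,N)=11, d(AE,Q)=61/2
2. join AE+N (d=11, Q=-143/2) ⇒ AEN; edges |AE|=23/4, |N|=21/4
  updated: d(AEN,Q)=99/4
3. join AEN+Q (d=99/4) ⇒ AENQ; edges |AEN|=99/8, |Q|=99/8
final tree: (((A:29/4,E:3/4):23/4,N:21/4):99/8,Q:99/8)
total length: 175/4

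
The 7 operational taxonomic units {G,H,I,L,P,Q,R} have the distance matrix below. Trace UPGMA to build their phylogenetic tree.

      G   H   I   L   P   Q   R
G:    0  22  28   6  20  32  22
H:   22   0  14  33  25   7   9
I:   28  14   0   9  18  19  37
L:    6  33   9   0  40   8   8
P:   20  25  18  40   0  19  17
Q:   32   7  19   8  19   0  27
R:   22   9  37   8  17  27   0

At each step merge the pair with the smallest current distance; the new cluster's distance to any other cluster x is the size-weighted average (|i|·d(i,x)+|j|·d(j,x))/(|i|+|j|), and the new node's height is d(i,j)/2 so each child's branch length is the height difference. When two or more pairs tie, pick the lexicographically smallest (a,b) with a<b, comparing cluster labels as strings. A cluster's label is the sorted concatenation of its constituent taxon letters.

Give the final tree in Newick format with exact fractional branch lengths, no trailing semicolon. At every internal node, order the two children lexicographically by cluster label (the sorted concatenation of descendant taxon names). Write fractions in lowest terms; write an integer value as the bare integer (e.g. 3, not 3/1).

1. join G+L (d=6) ⇒ GL; edges |G|=3, |L|=3
  updated: d(GL,H)=55/2, d(GL,I)=37/2, d(GL,P)=30, d(GL,Q)=20, d(GL,R)=15
2. join H+Q (d=7) ⇒ HQ; edges |H|=7/2, |Q|=7/2
  updated: d(GL,HQ)=95/4, d(HQ,I)=33/2, d(HQ,P)=22, d(HQ,R)=18
3. join GL+R (d=15) ⇒ GLR; edges |GL|=9/2, |R|=15/2
  updated: d(GLR,HQ)=131/6, d(GLR,I)=74/3, d(GLR,P)=77/3
4. join HQ+I (d=33/2) ⇒ HIQ; edges |HQ|=19/4, |I|=33/4
  updated: d(GLR,HIQ)=205/9, d(HIQ,P)=62/3
5. join HIQ+P (d=62/3) ⇒ HIPQ; edges |HIQ|=25/12, |P|=31/3
  updated: d(GLR,HIPQ)=47/2
6. join GLR+HIPQ (d=47/2) ⇒ GHILPQR; edges |GLR|=17/4, |HIPQ|=17/12
final tree: (((G:3,L:3):9/2,R:15/2):17/4,(((H:7/2,Q:7/2):19/4,I:33/4):25/12,P:31/3):17/12)
total length: 673/12

(((G:3,L:3):9/2,R:15/2):17/4,(((H:7/2,Q:7/2):19/4,I:33/4):25/12,P:31/3):17/12)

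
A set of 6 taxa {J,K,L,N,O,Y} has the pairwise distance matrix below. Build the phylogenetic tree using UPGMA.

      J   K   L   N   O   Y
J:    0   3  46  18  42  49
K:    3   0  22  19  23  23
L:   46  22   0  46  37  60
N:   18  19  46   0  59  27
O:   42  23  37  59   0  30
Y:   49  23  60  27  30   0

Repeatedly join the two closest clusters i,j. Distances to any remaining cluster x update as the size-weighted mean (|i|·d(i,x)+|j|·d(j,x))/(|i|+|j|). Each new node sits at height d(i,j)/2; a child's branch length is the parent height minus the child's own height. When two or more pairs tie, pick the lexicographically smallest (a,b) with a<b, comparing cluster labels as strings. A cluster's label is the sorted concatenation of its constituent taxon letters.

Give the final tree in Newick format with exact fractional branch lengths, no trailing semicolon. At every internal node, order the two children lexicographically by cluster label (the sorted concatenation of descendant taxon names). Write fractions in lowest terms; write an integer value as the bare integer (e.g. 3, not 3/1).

((((J:3/2,K:3/2):31/4,N:37/4):28/3,(O:15,Y:15):43/12):151/60,L:211/10)

iteration 1: select J,K (d=3); attach at lengths (3/2, 3/2); label the merged cluster JK
  updated: d(JK,L)=34, d(JK,N)=37/2, d(JK,O)=65/2, d(JK,Y)=36
iteration 2: select JK,N (d=37/2); attach at lengths (31/4, 37/4); label the merged cluster JKN
  updated: d(JKN,L)=38, d(JKN,O)=124/3, d(JKN,Y)=33
iteration 3: select O,Y (d=30); attach at lengths (15, 15); label the merged cluster OY
  updated: d(JKN,OY)=223/6, d(L,OY)=97/2
iteration 4: select JKN,OY (d=223/6); attach at lengths (28/3, 43/12); label the merged cluster JKNOY
  updated: d(JKNOY,L)=211/5
iteration 5: select JKNOY,L (d=211/5); attach at lengths (151/60, 211/10); label the merged cluster JKLNOY
final tree: ((((J:3/2,K:3/2):31/4,N:37/4):28/3,(O:15,Y:15):43/12):151/60,L:211/10)
total length: 1298/15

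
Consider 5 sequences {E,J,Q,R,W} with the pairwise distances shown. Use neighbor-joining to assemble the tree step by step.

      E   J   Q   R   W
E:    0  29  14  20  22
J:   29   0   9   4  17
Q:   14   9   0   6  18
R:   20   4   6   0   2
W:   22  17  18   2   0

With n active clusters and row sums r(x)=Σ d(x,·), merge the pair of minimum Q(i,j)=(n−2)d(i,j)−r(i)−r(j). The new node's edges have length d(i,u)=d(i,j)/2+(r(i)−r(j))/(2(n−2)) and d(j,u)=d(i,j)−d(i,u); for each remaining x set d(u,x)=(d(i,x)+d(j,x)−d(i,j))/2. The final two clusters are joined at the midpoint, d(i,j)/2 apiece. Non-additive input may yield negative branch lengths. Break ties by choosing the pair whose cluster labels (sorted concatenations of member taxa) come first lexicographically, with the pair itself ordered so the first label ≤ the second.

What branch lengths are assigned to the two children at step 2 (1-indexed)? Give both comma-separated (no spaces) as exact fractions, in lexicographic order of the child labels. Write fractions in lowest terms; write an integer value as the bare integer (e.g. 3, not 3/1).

1. join E+Q (d=14, Q=-90) ⇒ EQ; edges |E|=40/3, |Q|=2/3
  updated: d(EQ,J)=12, d(EQ,R)=6, d(EQ,W)=13
2. join EQ+J (d=12, Q=-40) ⇒ EJQ; edges |EQ|=11/2, |J|=13/2
  updated: d(EJQ,R)=-1, d(EJQ,W)=9
3. join EJQ+R (d=-1, Q=-10) ⇒ EJQR; edges |EJQ|=3, |R|=-4
  updated: d(EJQR,W)=6
4. join EJQR+W (d=6) ⇒ EJQRW; edges |EJQR|=3, |W|=3
final tree: ((((E:40/3,Q:2/3):11/2,J:13/2):3,R:-4):3,W:3)
total length: 31

11/2,13/2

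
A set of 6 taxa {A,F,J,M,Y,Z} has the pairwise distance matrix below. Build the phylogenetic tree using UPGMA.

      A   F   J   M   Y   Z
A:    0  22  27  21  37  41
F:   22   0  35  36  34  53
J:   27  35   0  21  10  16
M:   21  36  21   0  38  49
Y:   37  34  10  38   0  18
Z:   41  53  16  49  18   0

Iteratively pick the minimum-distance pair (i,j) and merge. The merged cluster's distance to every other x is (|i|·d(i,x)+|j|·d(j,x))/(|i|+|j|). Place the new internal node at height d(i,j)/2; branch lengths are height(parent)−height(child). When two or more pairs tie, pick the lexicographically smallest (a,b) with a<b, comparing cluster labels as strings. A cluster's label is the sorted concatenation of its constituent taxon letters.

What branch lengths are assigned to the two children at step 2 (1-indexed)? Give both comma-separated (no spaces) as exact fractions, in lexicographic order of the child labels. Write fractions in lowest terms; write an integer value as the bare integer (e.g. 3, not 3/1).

step 1: merge (J,Y) at d=10; branch lengths J→5, Y→5; new cluster JY
  updated: d(A,JY)=32, d(F,JY)=69/2, d(JY,M)=59/2, d(JY,Z)=17
step 2: merge (JY,Z) at d=17; branch lengths JY→7/2, Z→17/2; new cluster JYZ
  updated: d(A,JYZ)=35, d(F,JYZ)=122/3, d(JYZ,M)=36
step 3: merge (A,M) at d=21; branch lengths A→21/2, M→21/2; new cluster AM
  updated: d(AM,F)=29, d(AM,JYZ)=71/2
step 4: merge (AM,F) at d=29; branch lengths AM→4, F→29/2; new cluster AFM
  updated: d(AFM,JYZ)=335/9
step 5: merge (AFM,JYZ) at d=335/9; branch lengths AFM→37/9, JYZ→91/9; new cluster AFJMYZ
final tree: (((A:21/2,M:21/2):4,F:29/2):37/9,((J:5,Y:5):7/2,Z:17/2):91/9)
total length: 1363/18

7/2,17/2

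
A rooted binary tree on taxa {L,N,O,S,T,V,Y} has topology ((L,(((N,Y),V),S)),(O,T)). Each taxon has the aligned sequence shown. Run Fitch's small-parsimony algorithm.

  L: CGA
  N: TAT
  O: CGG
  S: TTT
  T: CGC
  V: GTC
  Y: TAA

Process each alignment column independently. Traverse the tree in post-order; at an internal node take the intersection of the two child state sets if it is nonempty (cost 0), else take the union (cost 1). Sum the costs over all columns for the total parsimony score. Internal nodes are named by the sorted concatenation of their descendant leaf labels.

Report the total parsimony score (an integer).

site 0, node NY: N={T} ∩ Y={T} → {T} (+0)
site 0, node NVY: NY={T} ∪ V={G} → {G,T} (+1)
site 0, node NSVY: NVY={G,T} ∩ S={T} → {T} (+0)
site 0, node LNSVY: L={C} ∪ NSVY={T} → {C,T} (+1)
site 0, node OT: O={C} ∩ T={C} → {C} (+0)
site 0, node LNOSTVY: LNSVY={C,T} ∩ OT={C} → {C} (+0)
site 1, node NY: N={A} ∩ Y={A} → {A} (+0)
site 1, node NVY: NY={A} ∪ V={T} → {A,T} (+1)
site 1, node NSVY: NVY={A,T} ∩ S={T} → {T} (+0)
site 1, node LNSVY: L={G} ∪ NSVY={T} → {G,T} (+1)
site 1, node OT: O={G} ∩ T={G} → {G} (+0)
site 1, node LNOSTVY: LNSVY={G,T} ∩ OT={G} → {G} (+0)
site 2, node NY: N={T} ∪ Y={A} → {A,T} (+1)
site 2, node NVY: NY={A,T} ∪ V={C} → {A,C,T} (+1)
site 2, node NSVY: NVY={A,C,T} ∩ S={T} → {T} (+0)
site 2, node LNSVY: L={A} ∪ NSVY={T} → {A,T} (+1)
site 2, node OT: O={G} ∪ T={C} → {C,G} (+1)
site 2, node LNOSTVY: LNSVY={A,T} ∪ OT={C,G} → {A,C,G,T} (+1)
per-site changes: [2, 2, 5]; total = 9

9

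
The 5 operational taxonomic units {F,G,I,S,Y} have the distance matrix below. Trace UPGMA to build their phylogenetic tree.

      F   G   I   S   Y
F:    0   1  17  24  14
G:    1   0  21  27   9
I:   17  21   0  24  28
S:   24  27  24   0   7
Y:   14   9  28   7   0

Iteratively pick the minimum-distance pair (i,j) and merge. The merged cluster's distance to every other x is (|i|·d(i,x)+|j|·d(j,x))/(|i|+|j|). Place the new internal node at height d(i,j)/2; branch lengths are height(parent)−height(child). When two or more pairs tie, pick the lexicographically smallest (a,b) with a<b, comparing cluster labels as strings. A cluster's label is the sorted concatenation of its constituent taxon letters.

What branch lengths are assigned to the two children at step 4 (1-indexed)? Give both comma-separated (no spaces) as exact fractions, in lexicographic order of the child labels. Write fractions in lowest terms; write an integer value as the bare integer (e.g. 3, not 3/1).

1. join F+G (d=1) ⇒ FG; edges |F|=1/2, |G|=1/2
  updated: d(FG,I)=19, d(FG,S)=51/2, d(FG,Y)=23/2
2. join S+Y (d=7) ⇒ SY; edges |S|=7/2, |Y|=7/2
  updated: d(FG,SY)=37/2, d(I,SY)=26
3. join FG+SY (d=37/2) ⇒ FGSY; edges |FG|=35/4, |SY|=23/4
  updated: d(FGSY,I)=45/2
4. join FGSY+I (d=45/2) ⇒ FGISY; edges |FGSY|=2, |I|=45/4
final tree: (((F:1/2,G:1/2):35/4,(S:7/2,Y:7/2):23/4):2,I:45/4)
total length: 143/4

2,45/4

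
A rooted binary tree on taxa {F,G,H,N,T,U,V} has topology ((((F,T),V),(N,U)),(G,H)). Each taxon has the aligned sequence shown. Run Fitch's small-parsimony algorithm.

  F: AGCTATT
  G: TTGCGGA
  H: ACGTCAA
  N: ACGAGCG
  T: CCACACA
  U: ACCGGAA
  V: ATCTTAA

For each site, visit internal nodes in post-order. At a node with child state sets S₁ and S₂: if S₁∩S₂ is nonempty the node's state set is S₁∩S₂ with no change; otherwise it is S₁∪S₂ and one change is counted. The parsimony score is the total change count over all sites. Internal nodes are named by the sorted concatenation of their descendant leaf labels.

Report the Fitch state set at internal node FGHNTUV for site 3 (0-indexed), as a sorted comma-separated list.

T

[col 0] FT: children F:{A}, T:{C} ∪→ {A,C}; cost 1
[col 0] FTV: children FT:{A,C}, V:{A} ∩→ {A}; cost 0
[col 0] NU: children N:{A}, U:{A} ∩→ {A}; cost 0
[col 0] FNTUV: children FTV:{A}, NU:{A} ∩→ {A}; cost 0
[col 0] GH: children G:{T}, H:{A} ∪→ {A,T}; cost 1
[col 0] FGHNTUV: children FNTUV:{A}, GH:{A,T} ∩→ {A}; cost 0
[col 1] FT: children F:{G}, T:{C} ∪→ {C,G}; cost 1
[col 1] FTV: children FT:{C,G}, V:{T} ∪→ {C,G,T}; cost 1
[col 1] NU: children N:{C}, U:{C} ∩→ {C}; cost 0
[col 1] FNTUV: children FTV:{C,G,T}, NU:{C} ∩→ {C}; cost 0
[col 1] GH: children G:{T}, H:{C} ∪→ {C,T}; cost 1
[col 1] FGHNTUV: children FNTUV:{C}, GH:{C,T} ∩→ {C}; cost 0
[col 2] FT: children F:{C}, T:{A} ∪→ {A,C}; cost 1
[col 2] FTV: children FT:{A,C}, V:{C} ∩→ {C}; cost 0
[col 2] NU: children N:{G}, U:{C} ∪→ {C,G}; cost 1
[col 2] FNTUV: children FTV:{C}, NU:{C,G} ∩→ {C}; cost 0
[col 2] GH: children G:{G}, H:{G} ∩→ {G}; cost 0
[col 2] FGHNTUV: children FNTUV:{C}, GH:{G} ∪→ {C,G}; cost 1
[col 3] FT: children F:{T}, T:{C} ∪→ {C,T}; cost 1
[col 3] FTV: children FT:{C,T}, V:{T} ∩→ {T}; cost 0
[col 3] NU: children N:{A}, U:{G} ∪→ {A,G}; cost 1
[col 3] FNTUV: children FTV:{T}, NU:{A,G} ∪→ {A,G,T}; cost 1
[col 3] GH: children G:{C}, H:{T} ∪→ {C,T}; cost 1
[col 3] FGHNTUV: children FNTUV:{A,G,T}, GH:{C,T} ∩→ {T}; cost 0
[col 4] FT: children F:{A}, T:{A} ∩→ {A}; cost 0
[col 4] FTV: children FT:{A}, V:{T} ∪→ {A,T}; cost 1
[col 4] NU: children N:{G}, U:{G} ∩→ {G}; cost 0
[col 4] FNTUV: children FTV:{A,T}, NU:{G} ∪→ {A,G,T}; cost 1
[col 4] GH: children G:{G}, H:{C} ∪→ {C,G}; cost 1
[col 4] FGHNTUV: children FNTUV:{A,G,T}, GH:{C,G} ∩→ {G}; cost 0
[col 5] FT: children F:{T}, T:{C} ∪→ {C,T}; cost 1
[col 5] FTV: children FT:{C,T}, V:{A} ∪→ {A,C,T}; cost 1
[col 5] NU: children N:{C}, U:{A} ∪→ {A,C}; cost 1
[col 5] FNTUV: children FTV:{A,C,T}, NU:{A,C} ∩→ {A,C}; cost 0
[col 5] GH: children G:{G}, H:{A} ∪→ {A,G}; cost 1
[col 5] FGHNTUV: children FNTUV:{A,C}, GH:{A,G} ∩→ {A}; cost 0
[col 6] FT: children F:{T}, T:{A} ∪→ {A,T}; cost 1
[col 6] FTV: children FT:{A,T}, V:{A} ∩→ {A}; cost 0
[col 6] NU: children N:{G}, U:{A} ∪→ {A,G}; cost 1
[col 6] FNTUV: children FTV:{A}, NU:{A,G} ∩→ {A}; cost 0
[col 6] GH: children G:{A}, H:{A} ∩→ {A}; cost 0
[col 6] FGHNTUV: children FNTUV:{A}, GH:{A} ∩→ {A}; cost 0
per-site changes: [2, 3, 3, 4, 3, 4, 2]; total = 21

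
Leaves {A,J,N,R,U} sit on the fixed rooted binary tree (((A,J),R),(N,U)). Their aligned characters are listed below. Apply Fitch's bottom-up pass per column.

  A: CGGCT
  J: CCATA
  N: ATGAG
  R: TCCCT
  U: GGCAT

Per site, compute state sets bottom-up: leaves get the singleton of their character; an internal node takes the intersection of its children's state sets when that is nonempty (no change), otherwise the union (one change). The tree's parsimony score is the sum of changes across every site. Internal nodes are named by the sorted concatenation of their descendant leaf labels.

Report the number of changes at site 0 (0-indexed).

[col 0] AJ: children A:{C}, J:{C} ∩→ {C}; cost 0
[col 0] AJR: children AJ:{C}, R:{T} ∪→ {C,T}; cost 1
[col 0] NU: children N:{A}, U:{G} ∪→ {A,G}; cost 1
[col 0] AJNRU: children AJR:{C,T}, NU:{A,G} ∪→ {A,C,G,T}; cost 1
[col 1] AJ: children A:{G}, J:{C} ∪→ {C,G}; cost 1
[col 1] AJR: children AJ:{C,G}, R:{C} ∩→ {C}; cost 0
[col 1] NU: children N:{T}, U:{G} ∪→ {G,T}; cost 1
[col 1] AJNRU: children AJR:{C}, NU:{G,T} ∪→ {C,G,T}; cost 1
[col 2] AJ: children A:{G}, J:{A} ∪→ {A,G}; cost 1
[col 2] AJR: children AJ:{A,G}, R:{C} ∪→ {A,C,G}; cost 1
[col 2] NU: children N:{G}, U:{C} ∪→ {C,G}; cost 1
[col 2] AJNRU: children AJR:{A,C,G}, NU:{C,G} ∩→ {C,G}; cost 0
[col 3] AJ: children A:{C}, J:{T} ∪→ {C,T}; cost 1
[col 3] AJR: children AJ:{C,T}, R:{C} ∩→ {C}; cost 0
[col 3] NU: children N:{A}, U:{A} ∩→ {A}; cost 0
[col 3] AJNRU: children AJR:{C}, NU:{A} ∪→ {A,C}; cost 1
[col 4] AJ: children A:{T}, J:{A} ∪→ {A,T}; cost 1
[col 4] AJR: children AJ:{A,T}, R:{T} ∩→ {T}; cost 0
[col 4] NU: children N:{G}, U:{T} ∪→ {G,T}; cost 1
[col 4] AJNRU: children AJR:{T}, NU:{G,T} ∩→ {T}; cost 0
per-site changes: [3, 3, 3, 2, 2]; total = 13

3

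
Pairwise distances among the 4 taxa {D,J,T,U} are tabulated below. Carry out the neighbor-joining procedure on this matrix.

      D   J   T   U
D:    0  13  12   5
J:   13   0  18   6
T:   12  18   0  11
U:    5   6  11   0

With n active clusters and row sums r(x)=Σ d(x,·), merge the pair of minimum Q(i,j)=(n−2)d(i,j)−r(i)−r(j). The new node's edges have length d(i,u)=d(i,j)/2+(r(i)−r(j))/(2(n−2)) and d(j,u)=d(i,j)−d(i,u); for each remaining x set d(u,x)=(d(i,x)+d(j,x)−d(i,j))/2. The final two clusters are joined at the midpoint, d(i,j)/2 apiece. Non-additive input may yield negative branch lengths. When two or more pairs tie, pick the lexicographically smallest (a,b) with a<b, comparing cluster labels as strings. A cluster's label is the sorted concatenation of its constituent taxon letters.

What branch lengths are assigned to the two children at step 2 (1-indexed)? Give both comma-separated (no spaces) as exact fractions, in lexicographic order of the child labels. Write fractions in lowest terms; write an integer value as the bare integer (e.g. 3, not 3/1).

iteration 1: select D,T (d=12, Q=-47); attach at lengths (13/4, 35/4); label the merged cluster DT
  updated: d(DT,J)=19/2, d(DT,U)=2
iteration 2: select DT,J (d=19/2, Q=-35/2); attach at lengths (11/4, 27/4); label the merged cluster DJT
  updated: d(DJT,U)=-3/4
iteration 3: select DJT,U (d=-3/4); attach at lengths (-3/8, -3/8); label the merged cluster DJTU
final tree: (((D:13/4,T:35/4):11/4,J:27/4):-3/8,U:-3/8)
total length: 83/4

11/4,27/4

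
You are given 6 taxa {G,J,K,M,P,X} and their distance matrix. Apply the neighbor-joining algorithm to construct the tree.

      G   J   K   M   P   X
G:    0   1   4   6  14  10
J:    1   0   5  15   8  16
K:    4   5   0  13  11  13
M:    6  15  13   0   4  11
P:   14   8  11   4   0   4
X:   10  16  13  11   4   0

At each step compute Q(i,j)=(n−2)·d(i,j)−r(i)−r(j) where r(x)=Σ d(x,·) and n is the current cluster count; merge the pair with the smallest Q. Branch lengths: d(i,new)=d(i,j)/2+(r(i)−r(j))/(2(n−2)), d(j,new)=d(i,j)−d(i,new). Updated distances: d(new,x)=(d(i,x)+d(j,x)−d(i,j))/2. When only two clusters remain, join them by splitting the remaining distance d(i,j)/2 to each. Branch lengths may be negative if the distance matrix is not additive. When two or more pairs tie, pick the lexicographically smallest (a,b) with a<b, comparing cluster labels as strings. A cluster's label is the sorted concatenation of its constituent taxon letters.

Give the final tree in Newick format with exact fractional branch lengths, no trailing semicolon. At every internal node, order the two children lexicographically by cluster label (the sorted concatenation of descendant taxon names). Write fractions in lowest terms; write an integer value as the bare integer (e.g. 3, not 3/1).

(((G:-7/8,J:15/8):9/8,K:23/8):47/16,(M:41/12,(P:3/8,X:29/8):25/12):47/16)

1. join P+X (d=4, Q=-79) ⇒ PX; edges |P|=3/8, |X|=29/8
  updated: d(G,PX)=10, d(J,PX)=10, d(K,PX)=10, d(M,PX)=11/2
2. join M+PX (d=11/2, Q=-117/2) ⇒ MPX; edges |M|=41/12, |PX|=25/12
  updated: d(G,MPX)=21/4, d(J,MPX)=39/4, d(K,MPX)=35/4
3. join G+J (d=1, Q=-24) ⇒ GJ; edges |G|=-7/8, |J|=15/8
  updated: d(GJ,K)=4, d(GJ,MPX)=7
4. join GJ+K (d=4, Q=-79/4) ⇒ GJK; edges |GJ|=9/8, |K|=23/8
  updated: d(GJK,MPX)=47/8
5. join GJK+MPX (d=47/8) ⇒ GJKMPX; edges |GJK|=47/16, |MPX|=47/16
final tree: (((G:-7/8,J:15/8):9/8,K:23/8):47/16,(M:41/12,(P:3/8,X:29/8):25/12):47/16)
total length: 163/8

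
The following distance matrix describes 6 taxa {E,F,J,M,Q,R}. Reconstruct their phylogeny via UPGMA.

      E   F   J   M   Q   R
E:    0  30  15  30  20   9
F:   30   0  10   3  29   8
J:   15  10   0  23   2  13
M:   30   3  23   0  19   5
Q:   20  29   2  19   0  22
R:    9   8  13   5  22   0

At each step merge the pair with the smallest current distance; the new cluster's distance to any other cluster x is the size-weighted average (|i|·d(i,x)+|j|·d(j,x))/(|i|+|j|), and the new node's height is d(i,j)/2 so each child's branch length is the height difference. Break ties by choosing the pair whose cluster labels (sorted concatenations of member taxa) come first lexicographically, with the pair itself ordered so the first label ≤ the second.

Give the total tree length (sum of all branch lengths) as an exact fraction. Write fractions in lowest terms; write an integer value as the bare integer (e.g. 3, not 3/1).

631/18

iteration 1: select J,Q (d=2); attach at lengths (1, 1); label the merged cluster JQ
  updated: d(E,JQ)=35/2, d(F,JQ)=39/2, d(JQ,M)=21, d(JQ,R)=35/2
iteration 2: select F,M (d=3); attach at lengths (3/2, 3/2); label the merged cluster FM
  updated: d(E,FM)=30, d(FM,JQ)=81/4, d(FM,R)=13/2
iteration 3: select FM,R (d=13/2); attach at lengths (7/4, 13/4); label the merged cluster FMR
  updated: d(E,FMR)=23, d(FMR,JQ)=58/3
iteration 4: select E,JQ (d=35/2); attach at lengths (35/4, 31/4); label the merged cluster EJQ
  updated: d(EJQ,FMR)=185/9
iteration 5: select EJQ,FMR (d=185/9); attach at lengths (55/36, 253/36); label the merged cluster EFJMQR
final tree: ((E:35/4,(J:1,Q:1):31/4):55/36,((F:3/2,M:3/2):7/4,R:13/4):253/36)
total length: 631/18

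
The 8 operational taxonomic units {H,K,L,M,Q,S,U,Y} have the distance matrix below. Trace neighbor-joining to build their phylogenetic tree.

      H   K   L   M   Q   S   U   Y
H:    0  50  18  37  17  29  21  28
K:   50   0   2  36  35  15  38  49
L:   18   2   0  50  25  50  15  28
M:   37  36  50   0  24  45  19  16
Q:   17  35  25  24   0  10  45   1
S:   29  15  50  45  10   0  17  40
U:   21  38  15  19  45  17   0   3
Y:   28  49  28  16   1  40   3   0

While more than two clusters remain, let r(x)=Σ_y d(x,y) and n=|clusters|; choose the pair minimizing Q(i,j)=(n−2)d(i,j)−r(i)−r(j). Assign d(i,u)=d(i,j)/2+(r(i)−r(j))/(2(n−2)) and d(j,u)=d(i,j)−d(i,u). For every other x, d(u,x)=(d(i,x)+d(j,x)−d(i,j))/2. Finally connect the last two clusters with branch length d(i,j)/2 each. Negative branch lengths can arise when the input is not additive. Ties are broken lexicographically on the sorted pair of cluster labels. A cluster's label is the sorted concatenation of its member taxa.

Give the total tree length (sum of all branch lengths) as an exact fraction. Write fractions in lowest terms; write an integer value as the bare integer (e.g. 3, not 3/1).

iteration 1: select K,L (d=2, Q=-401); attach at lengths (49/12, -25/12); label the merged cluster KL
  updated: d(H,KL)=33, d(KL,M)=42, d(KL,Q)=29, d(KL,S)=63/2, d(KL,U)=51/2, d(KL,Y)=75/2
iteration 2: select Q,S (d=10, Q=-497/2); attach at lengths (7/20, 193/20); label the merged cluster QS
  updated: d(H,QS)=18, d(KL,QS)=101/4, d(M,QS)=59/2, d(QS,U)=26, d(QS,Y)=31/2
iteration 3: select U,Y (d=3, Q=-365/2); attach at lengths (13/16, 35/16); label the merged cluster UY
  updated: d(H,UY)=23, d(KL,UY)=30, d(M,UY)=16, d(QS,UY)=77/4
iteration 4: select M,UY (d=16, Q=-659/4); attach at lengths (337/24, 47/24); label the merged cluster MUY
  updated: d(H,MUY)=22, d(KL,MUY)=28, d(MUY,QS)=131/8
iteration 5: select H,QS (d=18, Q=-773/8); attach at lengths (395/32, 181/32); label the merged cluster HQS
  updated: d(HQS,KL)=161/8, d(HQS,MUY)=163/16
iteration 6: select HQS,KL (d=161/8, Q=-933/16); attach at lengths (37/32, 607/32); label the merged cluster HKLQS
  updated: d(HKLQS,MUY)=289/32
iteration 7: select HKLQS,MUY (d=289/32); attach at lengths (289/64, 289/64); label the merged cluster HKLMQSUY
final tree: (((H:395/32,(Q:7/20,S:193/20):181/32):37/32,(K:49/12,L:-25/12):607/32):289/64,(M:337/24,(U:13/16,Y:35/16):47/24):289/64)
total length: 2501/32

2501/32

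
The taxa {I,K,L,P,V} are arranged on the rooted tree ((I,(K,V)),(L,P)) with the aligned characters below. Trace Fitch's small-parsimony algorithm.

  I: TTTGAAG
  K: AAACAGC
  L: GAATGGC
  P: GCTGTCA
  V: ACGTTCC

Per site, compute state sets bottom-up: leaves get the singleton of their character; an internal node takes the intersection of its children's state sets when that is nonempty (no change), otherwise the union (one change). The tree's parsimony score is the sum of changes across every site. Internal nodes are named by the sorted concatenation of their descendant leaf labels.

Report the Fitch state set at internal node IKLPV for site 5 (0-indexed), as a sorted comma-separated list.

C,G

KV@0: {A} ∩ {A} = {A} (intersection, +0)
IKV@0: {T} ∪ {A} = {A,T} (union, +1)
LP@0: {G} ∩ {G} = {G} (intersection, +0)
IKLPV@0: {A,T} ∪ {G} = {A,G,T} (union, +1)
KV@1: {A} ∪ {C} = {A,C} (union, +1)
IKV@1: {T} ∪ {A,C} = {A,C,T} (union, +1)
LP@1: {A} ∪ {C} = {A,C} (union, +1)
IKLPV@1: {A,C,T} ∩ {A,C} = {A,C} (intersection, +0)
KV@2: {A} ∪ {G} = {A,G} (union, +1)
IKV@2: {T} ∪ {A,G} = {A,G,T} (union, +1)
LP@2: {A} ∪ {T} = {A,T} (union, +1)
IKLPV@2: {A,G,T} ∩ {A,T} = {A,T} (intersection, +0)
KV@3: {C} ∪ {T} = {C,T} (union, +1)
IKV@3: {G} ∪ {C,T} = {C,G,T} (union, +1)
LP@3: {T} ∪ {G} = {G,T} (union, +1)
IKLPV@3: {C,G,T} ∩ {G,T} = {G,T} (intersection, +0)
KV@4: {A} ∪ {T} = {A,T} (union, +1)
IKV@4: {A} ∩ {A,T} = {A} (intersection, +0)
LP@4: {G} ∪ {T} = {G,T} (union, +1)
IKLPV@4: {A} ∪ {G,T} = {A,G,T} (union, +1)
KV@5: {G} ∪ {C} = {C,G} (union, +1)
IKV@5: {A} ∪ {C,G} = {A,C,G} (union, +1)
LP@5: {G} ∪ {C} = {C,G} (union, +1)
IKLPV@5: {A,C,G} ∩ {C,G} = {C,G} (intersection, +0)
KV@6: {C} ∩ {C} = {C} (intersection, +0)
IKV@6: {G} ∪ {C} = {C,G} (union, +1)
LP@6: {C} ∪ {A} = {A,C} (union, +1)
IKLPV@6: {C,G} ∩ {A,C} = {C} (intersection, +0)
per-site changes: [2, 3, 3, 3, 3, 3, 2]; total = 19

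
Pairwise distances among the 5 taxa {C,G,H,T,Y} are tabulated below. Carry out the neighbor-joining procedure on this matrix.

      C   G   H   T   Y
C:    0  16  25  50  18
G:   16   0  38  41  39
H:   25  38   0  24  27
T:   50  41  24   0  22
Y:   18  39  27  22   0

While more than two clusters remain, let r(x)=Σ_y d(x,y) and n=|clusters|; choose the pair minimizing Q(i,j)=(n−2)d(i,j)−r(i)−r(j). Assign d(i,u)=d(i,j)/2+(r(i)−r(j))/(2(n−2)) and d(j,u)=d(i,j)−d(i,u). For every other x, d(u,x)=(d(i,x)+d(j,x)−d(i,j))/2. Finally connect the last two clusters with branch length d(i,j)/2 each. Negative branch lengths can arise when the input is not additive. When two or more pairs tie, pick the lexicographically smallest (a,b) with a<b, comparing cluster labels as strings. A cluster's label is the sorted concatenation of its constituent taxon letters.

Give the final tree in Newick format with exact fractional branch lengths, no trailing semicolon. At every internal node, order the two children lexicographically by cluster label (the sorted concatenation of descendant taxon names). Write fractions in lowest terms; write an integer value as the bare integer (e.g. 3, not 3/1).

iteration 1: select C,G (d=16, Q=-195); attach at lengths (23/6, 73/6); label the merged cluster CG
  updated: d(CG,H)=47/2, d(CG,T)=75/2, d(CG,Y)=41/2
iteration 2: select CG,Y (d=41/2, Q=-110); attach at lengths (53/4, 29/4); label the merged cluster CGY
  updated: d(CGY,H)=15, d(CGY,T)=39/2
iteration 3: select CGY,H (d=15, Q=-117/2); attach at lengths (21/4, 39/4); label the merged cluster CGHY
  updated: d(CGHY,T)=57/4
iteration 4: select CGHY,T (d=57/4); attach at lengths (57/8, 57/8); label the merged cluster CGHTY
final tree: ((((C:23/6,G:73/6):53/4,Y:29/4):21/4,H:39/4):57/8,T:57/8)
total length: 263/4

((((C:23/6,G:73/6):53/4,Y:29/4):21/4,H:39/4):57/8,T:57/8)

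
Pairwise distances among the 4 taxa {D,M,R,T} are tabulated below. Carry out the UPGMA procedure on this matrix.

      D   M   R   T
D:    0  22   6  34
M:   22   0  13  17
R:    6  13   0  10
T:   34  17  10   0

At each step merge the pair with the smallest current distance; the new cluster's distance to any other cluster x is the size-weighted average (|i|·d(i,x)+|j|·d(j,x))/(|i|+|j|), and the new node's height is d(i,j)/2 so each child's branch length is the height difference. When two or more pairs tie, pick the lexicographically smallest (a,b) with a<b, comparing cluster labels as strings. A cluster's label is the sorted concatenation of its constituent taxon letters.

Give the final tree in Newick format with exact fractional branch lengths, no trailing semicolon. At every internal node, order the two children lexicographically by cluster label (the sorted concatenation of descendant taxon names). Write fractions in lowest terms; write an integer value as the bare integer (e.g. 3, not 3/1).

iteration 1: select D,R (d=6); attach at lengths (3, 3); label the merged cluster DR
  updated: d(DR,M)=35/2, d(DR,T)=22
iteration 2: select M,T (d=17); attach at lengths (17/2, 17/2); label the merged cluster MT
  updated: d(DR,MT)=79/4
iteration 3: select DR,MT (d=79/4); attach at lengths (55/8, 11/8); label the merged cluster DMRT
final tree: ((D:3,R:3):55/8,(M:17/2,T:17/2):11/8)
total length: 125/4

((D:3,R:3):55/8,(M:17/2,T:17/2):11/8)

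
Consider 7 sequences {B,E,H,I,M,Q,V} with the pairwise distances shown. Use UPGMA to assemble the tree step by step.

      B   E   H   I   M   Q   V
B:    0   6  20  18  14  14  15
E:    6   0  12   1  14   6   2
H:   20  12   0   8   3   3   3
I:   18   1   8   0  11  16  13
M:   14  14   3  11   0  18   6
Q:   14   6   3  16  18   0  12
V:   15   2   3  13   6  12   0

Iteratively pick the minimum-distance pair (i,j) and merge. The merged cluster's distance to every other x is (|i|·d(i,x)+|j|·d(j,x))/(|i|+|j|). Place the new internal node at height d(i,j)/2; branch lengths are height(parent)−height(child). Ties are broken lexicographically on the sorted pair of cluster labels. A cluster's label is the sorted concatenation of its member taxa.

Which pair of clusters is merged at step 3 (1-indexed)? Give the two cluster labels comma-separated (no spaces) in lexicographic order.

step 1: merge (E,I) at d=1; branch lengths E→1/2, I→1/2; new cluster EI
  updated: d(B,EI)=12, d(EI,H)=10, d(EI,M)=25/2, d(EI,Q)=11, d(EI,V)=15/2
step 2: merge (H,M) at d=3; branch lengths H→3/2, M→3/2; new cluster HM
  updated: d(B,HM)=17, d(EI,HM)=45/4, d(HM,Q)=21/2, d(HM,V)=9/2
step 3: merge (HM,V) at d=9/2; branch lengths HM→3/4, V→9/4; new cluster HMV
  updated: d(B,HMV)=49/3, d(EI,HMV)=10, d(HMV,Q)=11
step 4: merge (EI,HMV) at d=10; branch lengths EI→9/2, HMV→11/4; new cluster EHIMV
  updated: d(B,EHIMV)=73/5, d(EHIMV,Q)=11
step 5: merge (EHIMV,Q) at d=11; branch lengths EHIMV→1/2, Q→11/2; new cluster EHIMQV
  updated: d(B,EHIMQV)=29/2
step 6: merge (B,EHIMQV) at d=29/2; branch lengths B→29/4, EHIMQV→7/4; new cluster BEHIMQV
final tree: (B:29/4,(((E:1/2,I:1/2):9/2,((H:3/2,M:3/2):3/4,V:9/4):11/4):1/2,Q:11/2):7/4)
total length: 117/4

HM,V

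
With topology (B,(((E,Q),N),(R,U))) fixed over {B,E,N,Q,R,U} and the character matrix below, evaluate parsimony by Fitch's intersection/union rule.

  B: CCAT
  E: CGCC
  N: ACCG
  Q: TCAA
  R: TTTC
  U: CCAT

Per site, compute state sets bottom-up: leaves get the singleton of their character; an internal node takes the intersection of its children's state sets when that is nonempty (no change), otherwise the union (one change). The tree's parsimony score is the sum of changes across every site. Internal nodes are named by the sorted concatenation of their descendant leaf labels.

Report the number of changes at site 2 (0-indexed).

3

EQ@0: {C} ∪ {T} = {C,T} (union, +1)
ENQ@0: {C,T} ∪ {A} = {A,C,T} (union, +1)
RU@0: {T} ∪ {C} = {C,T} (union, +1)
ENQRU@0: {A,C,T} ∩ {C,T} = {C,T} (intersection, +0)
BENQRU@0: {C} ∩ {C,T} = {C} (intersection, +0)
EQ@1: {G} ∪ {C} = {C,G} (union, +1)
ENQ@1: {C,G} ∩ {C} = {C} (intersection, +0)
RU@1: {T} ∪ {C} = {C,T} (union, +1)
ENQRU@1: {C} ∩ {C,T} = {C} (intersection, +0)
BENQRU@1: {C} ∩ {C} = {C} (intersection, +0)
EQ@2: {C} ∪ {A} = {A,C} (union, +1)
ENQ@2: {A,C} ∩ {C} = {C} (intersection, +0)
RU@2: {T} ∪ {A} = {A,T} (union, +1)
ENQRU@2: {C} ∪ {A,T} = {A,C,T} (union, +1)
BENQRU@2: {A} ∩ {A,C,T} = {A} (intersection, +0)
EQ@3: {C} ∪ {A} = {A,C} (union, +1)
ENQ@3: {A,C} ∪ {G} = {A,C,G} (union, +1)
RU@3: {C} ∪ {T} = {C,T} (union, +1)
ENQRU@3: {A,C,G} ∩ {C,T} = {C} (intersection, +0)
BENQRU@3: {T} ∪ {C} = {C,T} (union, +1)
per-site changes: [3, 2, 3, 4]; total = 12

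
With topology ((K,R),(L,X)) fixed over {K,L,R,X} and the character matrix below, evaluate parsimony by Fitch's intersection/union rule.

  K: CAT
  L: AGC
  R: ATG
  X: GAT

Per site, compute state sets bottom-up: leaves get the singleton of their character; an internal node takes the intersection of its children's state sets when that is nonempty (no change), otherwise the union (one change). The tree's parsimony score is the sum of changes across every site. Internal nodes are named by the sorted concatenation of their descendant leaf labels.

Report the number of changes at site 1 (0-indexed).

2

KR@0: {C} ∪ {A} = {A,C} (union, +1)
LX@0: {A} ∪ {G} = {A,G} (union, +1)
KLRX@0: {A,C} ∩ {A,G} = {A} (intersection, +0)
KR@1: {A} ∪ {T} = {A,T} (union, +1)
LX@1: {G} ∪ {A} = {A,G} (union, +1)
KLRX@1: {A,T} ∩ {A,G} = {A} (intersection, +0)
KR@2: {T} ∪ {G} = {G,T} (union, +1)
LX@2: {C} ∪ {T} = {C,T} (union, +1)
KLRX@2: {G,T} ∩ {C,T} = {T} (intersection, +0)
per-site changes: [2, 2, 2]; total = 6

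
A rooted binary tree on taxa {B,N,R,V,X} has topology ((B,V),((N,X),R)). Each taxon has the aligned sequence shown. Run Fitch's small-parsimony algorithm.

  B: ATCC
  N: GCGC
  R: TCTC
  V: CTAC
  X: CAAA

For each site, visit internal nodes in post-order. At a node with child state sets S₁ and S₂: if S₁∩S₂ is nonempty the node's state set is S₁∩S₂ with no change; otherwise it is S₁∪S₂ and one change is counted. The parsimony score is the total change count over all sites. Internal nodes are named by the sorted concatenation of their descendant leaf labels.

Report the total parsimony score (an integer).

9

[col 0] BV: children B:{A}, V:{C} ∪→ {A,C}; cost 1
[col 0] NX: children N:{G}, X:{C} ∪→ {C,G}; cost 1
[col 0] NRX: children NX:{C,G}, R:{T} ∪→ {C,G,T}; cost 1
[col 0] BNRVX: children BV:{A,C}, NRX:{C,G,T} ∩→ {C}; cost 0
[col 1] BV: children B:{T}, V:{T} ∩→ {T}; cost 0
[col 1] NX: children N:{C}, X:{A} ∪→ {A,C}; cost 1
[col 1] NRX: children NX:{A,C}, R:{C} ∩→ {C}; cost 0
[col 1] BNRVX: children BV:{T}, NRX:{C} ∪→ {C,T}; cost 1
[col 2] BV: children B:{C}, V:{A} ∪→ {A,C}; cost 1
[col 2] NX: children N:{G}, X:{A} ∪→ {A,G}; cost 1
[col 2] NRX: children NX:{A,G}, R:{T} ∪→ {A,G,T}; cost 1
[col 2] BNRVX: children BV:{A,C}, NRX:{A,G,T} ∩→ {A}; cost 0
[col 3] BV: children B:{C}, V:{C} ∩→ {C}; cost 0
[col 3] NX: children N:{C}, X:{A} ∪→ {A,C}; cost 1
[col 3] NRX: children NX:{A,C}, R:{C} ∩→ {C}; cost 0
[col 3] BNRVX: children BV:{C}, NRX:{C} ∩→ {C}; cost 0
per-site changes: [3, 2, 3, 1]; total = 9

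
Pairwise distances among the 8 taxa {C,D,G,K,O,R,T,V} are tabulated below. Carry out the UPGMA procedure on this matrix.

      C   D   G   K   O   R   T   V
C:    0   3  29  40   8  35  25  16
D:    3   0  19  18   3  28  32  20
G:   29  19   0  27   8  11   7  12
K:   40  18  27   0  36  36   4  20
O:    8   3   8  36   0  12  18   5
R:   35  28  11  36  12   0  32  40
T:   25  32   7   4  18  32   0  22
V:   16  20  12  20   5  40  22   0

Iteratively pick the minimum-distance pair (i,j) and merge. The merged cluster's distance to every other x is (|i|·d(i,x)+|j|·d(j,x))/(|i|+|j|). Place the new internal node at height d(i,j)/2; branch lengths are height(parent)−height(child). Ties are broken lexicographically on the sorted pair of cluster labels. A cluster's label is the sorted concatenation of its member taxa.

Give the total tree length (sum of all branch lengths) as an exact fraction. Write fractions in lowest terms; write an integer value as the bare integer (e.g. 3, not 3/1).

2473/42

iteration 1: select C,D (d=3); attach at lengths (3/2, 3/2); label the merged cluster CD
  updated: d(CD,G)=24, d(CD,K)=29, d(CD,O)=11/2, d(CD,R)=63/2, d(CD,T)=57/2, d(CD,V)=18
iteration 2: select K,T (d=4); attach at lengths (2, 2); label the merged cluster KT
  updated: d(CD,KT)=115/4, d(G,KT)=17, d(KT,O)=27, d(KT,R)=34, d(KT,V)=21
iteration 3: select O,V (d=5); attach at lengths (5/2, 5/2); label the merged cluster OV
  updated: d(CD,OV)=47/4, d(G,OV)=10, d(KT,OV)=24, d(OV,R)=26
iteration 4: select G,OV (d=10); attach at lengths (5, 5/2); label the merged cluster GOV
  updated: d(CD,GOV)=95/6, d(GOV,KT)=65/3, d(GOV,R)=21
iteration 5: select CD,GOV (d=95/6); attach at lengths (77/12, 35/12); label the merged cluster CDGOV
  updated: d(CDGOV,KT)=49/2, d(CDGOV,R)=126/5
iteration 6: select CDGOV,KT (d=49/2); attach at lengths (13/3, 41/4); label the merged cluster CDGKOTV
  updated: d(CDGKOTV,R)=194/7
iteration 7: select CDGKOTV,R (d=194/7); attach at lengths (45/28, 97/7); label the merged cluster CDGKORTV
final tree: ((((C:3/2,D:3/2):77/12,(G:5,(O:5/2,V:5/2):5/2):35/12):13/3,(K:2,T:2):41/4):45/28,R:97/7)
total length: 2473/42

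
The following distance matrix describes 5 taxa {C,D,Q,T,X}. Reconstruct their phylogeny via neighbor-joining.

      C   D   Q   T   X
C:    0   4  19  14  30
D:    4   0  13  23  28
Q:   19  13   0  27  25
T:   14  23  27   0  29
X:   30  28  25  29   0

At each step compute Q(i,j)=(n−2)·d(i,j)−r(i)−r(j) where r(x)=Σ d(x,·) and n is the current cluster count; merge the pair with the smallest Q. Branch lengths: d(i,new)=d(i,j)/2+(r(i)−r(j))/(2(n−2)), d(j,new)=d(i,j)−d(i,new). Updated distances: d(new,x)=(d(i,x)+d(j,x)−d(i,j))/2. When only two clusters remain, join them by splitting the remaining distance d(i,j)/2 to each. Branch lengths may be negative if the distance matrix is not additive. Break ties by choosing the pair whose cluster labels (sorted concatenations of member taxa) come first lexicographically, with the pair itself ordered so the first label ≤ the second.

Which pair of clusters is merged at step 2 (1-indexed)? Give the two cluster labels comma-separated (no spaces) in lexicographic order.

iteration 1: select C,D (d=4, Q=-123); attach at lengths (11/6, 13/6); label the merged cluster CD
  updated: d(CD,Q)=14, d(CD,T)=33/2, d(CD,X)=27
iteration 2: select CD,T (d=33/2, Q=-97); attach at lengths (9/2, 12); label the merged cluster CDT
  updated: d(CDT,Q)=49/4, d(CDT,X)=79/4
iteration 3: select CDT,Q (d=49/4, Q=-57); attach at lengths (7/2, 35/4); label the merged cluster CDQT
  updated: d(CDQT,X)=65/4
iteration 4: select CDQT,X (d=65/4); attach at lengths (65/8, 65/8); label the merged cluster CDQTX
final tree: ((((C:11/6,D:13/6):9/2,T:12):7/2,Q:35/4):65/8,X:65/8)
total length: 49

CD,T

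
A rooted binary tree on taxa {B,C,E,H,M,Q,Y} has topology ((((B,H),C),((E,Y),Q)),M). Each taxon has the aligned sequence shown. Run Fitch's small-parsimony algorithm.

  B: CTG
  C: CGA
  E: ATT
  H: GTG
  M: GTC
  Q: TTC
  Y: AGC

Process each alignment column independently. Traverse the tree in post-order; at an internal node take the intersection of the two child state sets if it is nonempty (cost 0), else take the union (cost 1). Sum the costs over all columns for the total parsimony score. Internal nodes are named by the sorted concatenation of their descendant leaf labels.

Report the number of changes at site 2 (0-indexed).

BH@0: {C} ∪ {G} = {C,G} (union, +1)
BCH@0: {C,G} ∩ {C} = {C} (intersection, +0)
EY@0: {A} ∩ {A} = {A} (intersection, +0)
EQY@0: {A} ∪ {T} = {A,T} (union, +1)
BCEHQY@0: {C} ∪ {A,T} = {A,C,T} (union, +1)
BCEHMQY@0: {A,C,T} ∪ {G} = {A,C,G,T} (union, +1)
BH@1: {T} ∩ {T} = {T} (intersection, +0)
BCH@1: {T} ∪ {G} = {G,T} (union, +1)
EY@1: {T} ∪ {G} = {G,T} (union, +1)
EQY@1: {G,T} ∩ {T} = {T} (intersection, +0)
BCEHQY@1: {G,T} ∩ {T} = {T} (intersection, +0)
BCEHMQY@1: {T} ∩ {T} = {T} (intersection, +0)
BH@2: {G} ∩ {G} = {G} (intersection, +0)
BCH@2: {G} ∪ {A} = {A,G} (union, +1)
EY@2: {T} ∪ {C} = {C,T} (union, +1)
EQY@2: {C,T} ∩ {C} = {C} (intersection, +0)
BCEHQY@2: {A,G} ∪ {C} = {A,C,G} (union, +1)
BCEHMQY@2: {A,C,G} ∩ {C} = {C} (intersection, +0)
per-site changes: [4, 2, 3]; total = 9

3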